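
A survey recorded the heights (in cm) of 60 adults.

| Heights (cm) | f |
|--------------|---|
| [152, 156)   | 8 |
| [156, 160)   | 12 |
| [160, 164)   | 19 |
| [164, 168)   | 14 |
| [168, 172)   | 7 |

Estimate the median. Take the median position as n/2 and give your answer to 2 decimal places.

Cumulative frequencies: 8, 20, 39, 53, 60
n = 60; position = n/2 = 30.
This falls in the class [160, 164): L = 160, F = 20, f = 19, h = 4.
Median ≈ 160 + ((30 − 20) / 19) × 4 = 162.1053

162.11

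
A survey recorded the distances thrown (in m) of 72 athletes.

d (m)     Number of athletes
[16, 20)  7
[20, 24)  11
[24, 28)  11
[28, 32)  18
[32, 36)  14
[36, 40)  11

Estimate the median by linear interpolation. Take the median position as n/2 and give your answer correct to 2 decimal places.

Cumulative frequencies: 7, 18, 29, 47, 61, 72
n = 72; position = n/2 = 36.
This falls in the class [28, 32): L = 28, F = 29, f = 18, h = 4.
Median ≈ 28 + ((36 − 29) / 18) × 4 = 29.5556

29.56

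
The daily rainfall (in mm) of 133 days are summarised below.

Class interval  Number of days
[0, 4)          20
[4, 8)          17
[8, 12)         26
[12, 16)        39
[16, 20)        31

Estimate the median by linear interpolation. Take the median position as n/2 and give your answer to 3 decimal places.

Cumulative frequencies: 20, 37, 63, 102, 133
n = 133; position = n/2 = 66.5.
This falls in the class [12, 16): L = 12, F = 63, f = 39, h = 4.
Median ≈ 12 + ((66.5 − 63) / 39) × 4 = 12.3590

12.359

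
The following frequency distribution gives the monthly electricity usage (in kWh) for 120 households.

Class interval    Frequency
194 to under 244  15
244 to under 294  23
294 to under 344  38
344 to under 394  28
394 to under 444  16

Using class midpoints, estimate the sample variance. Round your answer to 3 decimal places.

3667.892

Midpoints: 219, 269, 319, 369, 419
n = 120, Σfm = 38630, mean = 321.9167
Σfm² = 12872120
Σf(m − x̄)² = Σfm² − (Σfm)²/n = 12872120 − 38630²/120 = 436479.1667
Sample variance = 436479.1667 / 119 = 3667.8922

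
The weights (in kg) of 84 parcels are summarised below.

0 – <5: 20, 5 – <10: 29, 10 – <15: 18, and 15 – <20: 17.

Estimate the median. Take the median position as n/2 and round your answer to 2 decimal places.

8.79

Cumulative frequencies: 20, 49, 67, 84
n = 84; position = n/2 = 42.
This falls in the class 5 – <10: L = 5, F = 20, f = 29, h = 5.
Median ≈ 5 + ((42 − 20) / 29) × 5 = 8.7931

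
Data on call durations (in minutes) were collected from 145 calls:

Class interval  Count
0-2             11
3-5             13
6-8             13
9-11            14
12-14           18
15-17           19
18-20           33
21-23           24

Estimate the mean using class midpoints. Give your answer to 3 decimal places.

13.703

Midpoints: 1, 4, 7, 10, 13, 16, 19, 22
Σfm = 11×1 + 13×4 + 13×7 + 14×10 + 18×13 + 19×16 + 33×19 + 24×22 = 1987
n = Σf = 145
Mean = 1987 / 145 = 13.7034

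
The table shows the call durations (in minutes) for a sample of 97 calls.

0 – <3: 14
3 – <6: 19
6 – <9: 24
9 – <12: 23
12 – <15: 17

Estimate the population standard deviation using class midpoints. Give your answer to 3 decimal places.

Midpoints: 1.5, 4.5, 7.5, 10.5, 13.5
n = 97, Σfm = 757.5, mean = 7.8093
Σfm² = 7400.25
Σf(m − x̄)² = Σfm² − (Σfm)²/n = 7400.25 − 757.5²/97 = 1484.7216
Population variance = 1484.7216 / 97 = 15.3064
Standard deviation = √15.3064 = 3.9123

3.912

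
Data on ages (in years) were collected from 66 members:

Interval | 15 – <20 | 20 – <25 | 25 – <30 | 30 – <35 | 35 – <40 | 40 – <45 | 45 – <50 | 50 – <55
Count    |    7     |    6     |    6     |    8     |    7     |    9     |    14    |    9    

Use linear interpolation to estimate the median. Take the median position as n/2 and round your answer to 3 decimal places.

39.286

Cumulative frequencies: 7, 13, 19, 27, 34, 43, 57, 66
n = 66; position = n/2 = 33.
This falls in the class 35 – <40: L = 35, F = 27, f = 7, h = 5.
Median ≈ 35 + ((33 − 27) / 7) × 5 = 39.2857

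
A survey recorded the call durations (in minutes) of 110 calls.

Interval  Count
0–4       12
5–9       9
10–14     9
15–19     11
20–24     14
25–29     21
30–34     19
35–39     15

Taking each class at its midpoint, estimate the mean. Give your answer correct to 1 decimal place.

22.0

Midpoints: 2, 7, 12, 17, 22, 27, 32, 37
Σfm = 12×2 + 9×7 + 9×12 + 11×17 + 14×22 + 21×27 + 19×32 + 15×37 = 2420
n = Σf = 110
Mean = 2420 / 110 = 22.0000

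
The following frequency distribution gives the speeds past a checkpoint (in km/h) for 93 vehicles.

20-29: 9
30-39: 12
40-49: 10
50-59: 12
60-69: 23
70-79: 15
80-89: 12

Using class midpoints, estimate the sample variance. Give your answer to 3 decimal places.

Midpoints: 24.5, 34.5, 44.5, 54.5, 64.5, 74.5, 84.5
n = 93, Σfm = 5348.5, mean = 57.5108
Σfm² = 339753.25
Σf(m − x̄)² = Σfm² − (Σfm)²/n = 339753.25 − 5348.5²/93 = 32156.9892
Sample variance = 32156.9892 / 92 = 349.5325

349.532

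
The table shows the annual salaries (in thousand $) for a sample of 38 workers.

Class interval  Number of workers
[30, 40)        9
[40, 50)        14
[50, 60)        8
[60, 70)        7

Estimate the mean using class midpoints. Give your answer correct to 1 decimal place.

48.4

Midpoints: 35, 45, 55, 65
Σfm = 9×35 + 14×45 + 8×55 + 7×65 = 1840
n = Σf = 38
Mean = 1840 / 38 = 48.4211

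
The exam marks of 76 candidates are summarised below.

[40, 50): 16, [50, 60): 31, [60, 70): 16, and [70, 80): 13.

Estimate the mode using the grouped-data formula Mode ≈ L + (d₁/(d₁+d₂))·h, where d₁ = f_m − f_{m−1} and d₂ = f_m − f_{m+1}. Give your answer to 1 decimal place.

Modal class: [50, 60) (highest frequency 31).
d₁ = 31 − 16 = 15, d₂ = 31 − 16 = 15
Mode ≈ 50 + (15/(15+15)) × 10 = 50 + 5.0000 = 55.0000

55.0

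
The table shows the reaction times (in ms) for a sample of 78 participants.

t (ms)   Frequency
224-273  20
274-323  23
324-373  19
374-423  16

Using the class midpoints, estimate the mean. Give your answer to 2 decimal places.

Midpoints: 248.5, 298.5, 348.5, 398.5
Σfm = 20×248.5 + 23×298.5 + 19×348.5 + 16×398.5 = 24833
n = Σf = 78
Mean = 24833 / 78 = 318.3718

318.37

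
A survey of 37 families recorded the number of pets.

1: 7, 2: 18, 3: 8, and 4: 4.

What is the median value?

Cumulative frequencies: 7, 25, 33, 37
n = 37, so the median is the value in position (n+1)/2 = 19.
Position 19 falls at value 2.

2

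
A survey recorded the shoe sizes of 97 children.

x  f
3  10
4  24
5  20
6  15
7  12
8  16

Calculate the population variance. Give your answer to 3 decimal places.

Values: 3, 4, 5, 6, 7, 8
n = 97, Σfx = 528, mean = 5.4433
Σfx² = 3126
Σf(x − x̄)² = Σfx² − (Σfx)²/n = 3126 − 528²/97 = 251.9381
Population variance = 251.9381 / 97 = 2.5973

2.597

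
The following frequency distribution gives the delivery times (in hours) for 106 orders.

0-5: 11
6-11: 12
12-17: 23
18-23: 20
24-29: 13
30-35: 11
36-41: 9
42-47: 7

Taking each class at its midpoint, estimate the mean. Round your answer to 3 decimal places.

Midpoints: 2.5, 8.5, 14.5, 20.5, 26.5, 32.5, 38.5, 44.5
Σfm = 11×2.5 + 12×8.5 + 23×14.5 + 20×20.5 + 13×26.5 + 11×32.5 + 9×38.5 + 7×44.5 = 2233
n = Σf = 106
Mean = 2233 / 106 = 21.0660

21.066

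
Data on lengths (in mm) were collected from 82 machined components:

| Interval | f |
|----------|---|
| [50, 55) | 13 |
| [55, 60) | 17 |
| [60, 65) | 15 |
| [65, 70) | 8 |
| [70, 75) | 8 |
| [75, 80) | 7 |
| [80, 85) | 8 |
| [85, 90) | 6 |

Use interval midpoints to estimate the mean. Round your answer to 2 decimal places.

66.40

Midpoints: 52.5, 57.5, 62.5, 67.5, 72.5, 77.5, 82.5, 87.5
Σfm = 13×52.5 + 17×57.5 + 15×62.5 + 8×67.5 + 8×72.5 + 7×77.5 + 8×82.5 + 6×87.5 = 5445
n = Σf = 82
Mean = 5445 / 82 = 66.4024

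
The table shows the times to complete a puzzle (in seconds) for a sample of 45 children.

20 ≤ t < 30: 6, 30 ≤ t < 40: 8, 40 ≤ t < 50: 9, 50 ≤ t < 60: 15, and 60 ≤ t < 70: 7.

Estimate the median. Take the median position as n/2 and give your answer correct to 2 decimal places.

Cumulative frequencies: 6, 14, 23, 38, 45
n = 45; position = n/2 = 22.5.
This falls in the class 40 ≤ t < 50: L = 40, F = 14, f = 9, h = 10.
Median ≈ 40 + ((22.5 − 14) / 9) × 10 = 49.4444

49.44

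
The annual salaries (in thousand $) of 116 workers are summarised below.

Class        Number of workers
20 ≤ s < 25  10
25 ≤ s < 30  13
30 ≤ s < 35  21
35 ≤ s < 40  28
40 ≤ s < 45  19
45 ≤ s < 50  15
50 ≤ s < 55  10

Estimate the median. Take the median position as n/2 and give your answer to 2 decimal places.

Cumulative frequencies: 10, 23, 44, 72, 91, 106, 116
n = 116; position = n/2 = 58.
This falls in the class 35 ≤ s < 40: L = 35, F = 44, f = 28, h = 5.
Median ≈ 35 + ((58 − 44) / 28) × 5 = 37.5000

37.50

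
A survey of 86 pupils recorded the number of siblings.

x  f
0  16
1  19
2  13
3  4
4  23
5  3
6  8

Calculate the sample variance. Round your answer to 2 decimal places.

Values: 0, 1, 2, 3, 4, 5, 6
n = 86, Σfx = 212, mean = 2.4651
Σfx² = 838
Σf(x − x̄)² = Σfx² − (Σfx)²/n = 838 − 212²/86 = 315.3953
Sample variance = 315.3953 / 85 = 3.7105

3.71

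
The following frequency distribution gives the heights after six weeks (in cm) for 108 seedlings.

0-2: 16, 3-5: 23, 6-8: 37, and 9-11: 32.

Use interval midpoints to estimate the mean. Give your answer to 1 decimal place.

6.4

Midpoints: 1, 4, 7, 10
Σfm = 16×1 + 23×4 + 37×7 + 32×10 = 687
n = Σf = 108
Mean = 687 / 108 = 6.3611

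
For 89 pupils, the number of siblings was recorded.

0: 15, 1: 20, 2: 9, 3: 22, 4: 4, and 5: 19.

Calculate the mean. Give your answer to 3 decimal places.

Values: 0, 1, 2, 3, 4, 5
Σfx = 15×0 + 20×1 + 9×2 + 22×3 + 4×4 + 19×5 = 215
n = Σf = 89
Mean = 215 / 89 = 2.4157

2.416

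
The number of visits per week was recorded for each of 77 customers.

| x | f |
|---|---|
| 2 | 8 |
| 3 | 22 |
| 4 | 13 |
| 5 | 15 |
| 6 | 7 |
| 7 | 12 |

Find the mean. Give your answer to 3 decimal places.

Values: 2, 3, 4, 5, 6, 7
Σfx = 8×2 + 22×3 + 13×4 + 15×5 + 7×6 + 12×7 = 335
n = Σf = 77
Mean = 335 / 77 = 4.3506

4.351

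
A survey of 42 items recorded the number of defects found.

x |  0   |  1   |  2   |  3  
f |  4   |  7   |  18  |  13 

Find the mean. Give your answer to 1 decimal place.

2.0

Values: 0, 1, 2, 3
Σfx = 4×0 + 7×1 + 18×2 + 13×3 = 82
n = Σf = 42
Mean = 82 / 42 = 1.9524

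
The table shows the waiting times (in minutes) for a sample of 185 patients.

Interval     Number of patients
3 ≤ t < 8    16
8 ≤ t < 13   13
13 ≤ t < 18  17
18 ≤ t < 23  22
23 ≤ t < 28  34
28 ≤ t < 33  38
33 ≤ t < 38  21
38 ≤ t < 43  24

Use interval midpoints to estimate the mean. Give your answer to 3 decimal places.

25.311

Midpoints: 5.5, 10.5, 15.5, 20.5, 25.5, 30.5, 35.5, 40.5
Σfm = 16×5.5 + 13×10.5 + 17×15.5 + 22×20.5 + 34×25.5 + 38×30.5 + 21×35.5 + 24×40.5 = 4682.5
n = Σf = 185
Mean = 4682.5 / 185 = 25.3108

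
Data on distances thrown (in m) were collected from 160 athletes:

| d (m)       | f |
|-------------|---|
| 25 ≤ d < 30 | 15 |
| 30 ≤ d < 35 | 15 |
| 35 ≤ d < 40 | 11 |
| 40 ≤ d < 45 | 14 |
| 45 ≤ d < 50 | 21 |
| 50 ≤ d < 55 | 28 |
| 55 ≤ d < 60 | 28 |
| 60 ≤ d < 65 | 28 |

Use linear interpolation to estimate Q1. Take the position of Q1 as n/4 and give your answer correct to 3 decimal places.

Cumulative frequencies: 15, 30, 41, 55, 76, 104, 132, 160
n = 160; position = n/4 = 40.
This falls in the class 35 ≤ d < 40: L = 35, F = 30, f = 11, h = 5.
Lower quartile ≈ 35 + ((40 − 30) / 11) × 5 = 39.5455

39.545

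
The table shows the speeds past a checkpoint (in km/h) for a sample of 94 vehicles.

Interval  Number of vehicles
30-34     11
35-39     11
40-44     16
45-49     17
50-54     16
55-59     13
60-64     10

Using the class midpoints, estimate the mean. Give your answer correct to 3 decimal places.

Midpoints: 32, 37, 42, 47, 52, 57, 62
Σfm = 11×32 + 11×37 + 16×42 + 17×47 + 16×52 + 13×57 + 10×62 = 4423
n = Σf = 94
Mean = 4423 / 94 = 47.0532

47.053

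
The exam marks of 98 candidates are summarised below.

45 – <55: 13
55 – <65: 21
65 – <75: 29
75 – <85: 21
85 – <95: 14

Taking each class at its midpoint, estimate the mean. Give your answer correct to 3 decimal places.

70.204

Midpoints: 50, 60, 70, 80, 90
Σfm = 13×50 + 21×60 + 29×70 + 21×80 + 14×90 = 6880
n = Σf = 98
Mean = 6880 / 98 = 70.2041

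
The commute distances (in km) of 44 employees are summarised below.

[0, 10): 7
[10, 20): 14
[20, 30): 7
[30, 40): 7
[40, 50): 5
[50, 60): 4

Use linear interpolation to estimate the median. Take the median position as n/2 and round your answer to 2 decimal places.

21.43

Cumulative frequencies: 7, 21, 28, 35, 40, 44
n = 44; position = n/2 = 22.
This falls in the class [20, 30): L = 20, F = 21, f = 7, h = 10.
Median ≈ 20 + ((22 − 21) / 7) × 10 = 21.4286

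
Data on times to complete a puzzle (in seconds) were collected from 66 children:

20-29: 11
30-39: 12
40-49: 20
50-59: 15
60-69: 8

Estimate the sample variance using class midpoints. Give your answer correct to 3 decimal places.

Midpoints: 24.5, 34.5, 44.5, 54.5, 64.5
n = 66, Σfm = 2907, mean = 44.0455
Σfm² = 138326.5
Σf(m − x̄)² = Σfm² − (Σfm)²/n = 138326.5 − 2907²/66 = 10286.3636
Sample variance = 10286.3636 / 65 = 158.2517

158.252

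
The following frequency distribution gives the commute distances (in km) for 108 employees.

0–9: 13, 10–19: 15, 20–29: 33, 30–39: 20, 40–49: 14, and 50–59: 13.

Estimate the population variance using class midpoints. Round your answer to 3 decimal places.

222.599

Midpoints: 4.5, 14.5, 24.5, 34.5, 44.5, 54.5
n = 108, Σfm = 3106, mean = 28.7593
Σfm² = 113367
Σf(m − x̄)² = Σfm² − (Σfm)²/n = 113367 − 3106²/108 = 24040.7407
Population variance = 24040.7407 / 108 = 222.5995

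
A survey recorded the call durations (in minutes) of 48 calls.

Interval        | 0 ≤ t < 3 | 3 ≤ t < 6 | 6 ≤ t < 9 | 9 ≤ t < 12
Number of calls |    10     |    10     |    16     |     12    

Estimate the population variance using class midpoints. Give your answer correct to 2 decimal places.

10.36

Midpoints: 1.5, 4.5, 7.5, 10.5
n = 48, Σfm = 306, mean = 6.3750
Σfm² = 2448
Σf(m − x̄)² = Σfm² − (Σfm)²/n = 2448 − 306²/48 = 497.2500
Population variance = 497.2500 / 48 = 10.3594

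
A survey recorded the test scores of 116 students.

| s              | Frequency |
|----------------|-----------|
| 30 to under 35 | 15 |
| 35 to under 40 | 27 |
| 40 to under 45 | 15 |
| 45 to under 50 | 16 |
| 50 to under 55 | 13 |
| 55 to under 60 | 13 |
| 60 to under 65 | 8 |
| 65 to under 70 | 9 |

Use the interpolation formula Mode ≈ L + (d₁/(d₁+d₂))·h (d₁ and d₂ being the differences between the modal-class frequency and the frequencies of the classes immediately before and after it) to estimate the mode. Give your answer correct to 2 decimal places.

Modal class: 35 to under 40 (highest frequency 27).
d₁ = 27 − 15 = 12, d₂ = 27 − 15 = 12
Mode ≈ 35 + (12/(12+12)) × 5 = 35 + 2.5000 = 37.5000

37.50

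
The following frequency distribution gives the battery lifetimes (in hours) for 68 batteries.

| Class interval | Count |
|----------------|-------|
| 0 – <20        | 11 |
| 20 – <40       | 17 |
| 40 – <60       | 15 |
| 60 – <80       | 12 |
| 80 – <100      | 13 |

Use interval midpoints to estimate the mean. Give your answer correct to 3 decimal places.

Midpoints: 10, 30, 50, 70, 90
Σfm = 11×10 + 17×30 + 15×50 + 12×70 + 13×90 = 3380
n = Σf = 68
Mean = 3380 / 68 = 49.7059

49.706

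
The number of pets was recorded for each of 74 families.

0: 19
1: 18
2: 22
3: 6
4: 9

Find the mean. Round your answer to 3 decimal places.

Values: 0, 1, 2, 3, 4
Σfx = 19×0 + 18×1 + 22×2 + 6×3 + 9×4 = 116
n = Σf = 74
Mean = 116 / 74 = 1.5676

1.568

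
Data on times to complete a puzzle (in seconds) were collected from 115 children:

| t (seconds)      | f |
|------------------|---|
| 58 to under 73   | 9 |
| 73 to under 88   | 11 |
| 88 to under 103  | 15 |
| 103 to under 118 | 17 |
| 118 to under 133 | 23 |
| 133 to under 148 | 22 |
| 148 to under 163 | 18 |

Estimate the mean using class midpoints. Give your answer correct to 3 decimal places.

117.935

Midpoints: 65.5, 80.5, 95.5, 110.5, 125.5, 140.5, 155.5
Σfm = 9×65.5 + 11×80.5 + 15×95.5 + 17×110.5 + 23×125.5 + 22×140.5 + 18×155.5 = 13562.5
n = Σf = 115
Mean = 13562.5 / 115 = 117.9348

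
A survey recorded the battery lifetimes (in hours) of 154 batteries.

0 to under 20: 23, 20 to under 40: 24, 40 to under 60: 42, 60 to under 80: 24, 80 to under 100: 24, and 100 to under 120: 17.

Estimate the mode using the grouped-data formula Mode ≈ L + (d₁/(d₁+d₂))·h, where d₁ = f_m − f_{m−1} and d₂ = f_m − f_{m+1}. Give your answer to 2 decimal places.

Modal class: 40 to under 60 (highest frequency 42).
d₁ = 42 − 24 = 18, d₂ = 42 − 24 = 18
Mode ≈ 40 + (18/(18+18)) × 20 = 40 + 10.0000 = 50.0000

50.00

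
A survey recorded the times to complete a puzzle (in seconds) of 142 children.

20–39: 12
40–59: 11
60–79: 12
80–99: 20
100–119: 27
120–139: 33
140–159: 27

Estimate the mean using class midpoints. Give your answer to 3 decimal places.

104.148

Midpoints: 29.5, 49.5, 69.5, 89.5, 109.5, 129.5, 149.5
Σfm = 12×29.5 + 11×49.5 + 12×69.5 + 20×89.5 + 27×109.5 + 33×129.5 + 27×149.5 = 14789
n = Σf = 142
Mean = 14789 / 142 = 104.1479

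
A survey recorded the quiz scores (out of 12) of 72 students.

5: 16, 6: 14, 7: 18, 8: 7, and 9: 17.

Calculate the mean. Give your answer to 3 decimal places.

Values: 5, 6, 7, 8, 9
Σfx = 16×5 + 14×6 + 18×7 + 7×8 + 17×9 = 499
n = Σf = 72
Mean = 499 / 72 = 6.9306

6.931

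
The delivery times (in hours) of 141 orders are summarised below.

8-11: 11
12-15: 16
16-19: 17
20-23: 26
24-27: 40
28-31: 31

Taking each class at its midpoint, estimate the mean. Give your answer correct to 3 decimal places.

22.067

Midpoints: 9.5, 13.5, 17.5, 21.5, 25.5, 29.5
Σfm = 11×9.5 + 16×13.5 + 17×17.5 + 26×21.5 + 40×25.5 + 31×29.5 = 3111.5
n = Σf = 141
Mean = 3111.5 / 141 = 22.0674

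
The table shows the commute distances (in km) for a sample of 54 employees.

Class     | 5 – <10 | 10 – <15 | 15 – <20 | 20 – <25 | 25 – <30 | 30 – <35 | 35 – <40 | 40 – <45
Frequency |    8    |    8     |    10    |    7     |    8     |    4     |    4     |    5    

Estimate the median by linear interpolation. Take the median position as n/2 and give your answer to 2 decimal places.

Cumulative frequencies: 8, 16, 26, 33, 41, 45, 49, 54
n = 54; position = n/2 = 27.
This falls in the class 20 – <25: L = 20, F = 26, f = 7, h = 5.
Median ≈ 20 + ((27 − 26) / 7) × 5 = 20.7143

20.71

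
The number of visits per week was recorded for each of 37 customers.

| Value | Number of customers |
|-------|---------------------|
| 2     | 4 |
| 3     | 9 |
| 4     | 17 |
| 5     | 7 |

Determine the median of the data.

4

Cumulative frequencies: 4, 13, 30, 37
n = 37, so the median is the value in position (n+1)/2 = 19.
Position 19 falls at value 4.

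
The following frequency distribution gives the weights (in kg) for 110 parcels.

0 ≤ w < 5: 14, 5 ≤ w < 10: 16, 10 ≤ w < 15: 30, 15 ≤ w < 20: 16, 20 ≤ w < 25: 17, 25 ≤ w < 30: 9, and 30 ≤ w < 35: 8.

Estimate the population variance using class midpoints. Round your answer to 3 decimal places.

Midpoints: 2.5, 7.5, 12.5, 17.5, 22.5, 27.5, 32.5
n = 110, Σfm = 1700, mean = 15.4545
Σfm² = 34437.5
Σf(m − x̄)² = Σfm² − (Σfm)²/n = 34437.5 − 1700²/110 = 8164.7727
Population variance = 8164.7727 / 110 = 74.2252

74.225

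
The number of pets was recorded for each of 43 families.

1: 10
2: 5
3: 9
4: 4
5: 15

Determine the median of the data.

Cumulative frequencies: 10, 15, 24, 28, 43
n = 43, so the median is the value in position (n+1)/2 = 22.
Position 22 falls at value 3.

3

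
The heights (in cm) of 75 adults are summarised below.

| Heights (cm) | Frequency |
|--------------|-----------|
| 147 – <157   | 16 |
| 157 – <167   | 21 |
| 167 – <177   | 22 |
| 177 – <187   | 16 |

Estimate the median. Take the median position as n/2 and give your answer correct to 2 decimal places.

167.23

Cumulative frequencies: 16, 37, 59, 75
n = 75; position = n/2 = 37.5.
This falls in the class 167 – <177: L = 167, F = 37, f = 22, h = 10.
Median ≈ 167 + ((37.5 − 37) / 22) × 10 = 167.2273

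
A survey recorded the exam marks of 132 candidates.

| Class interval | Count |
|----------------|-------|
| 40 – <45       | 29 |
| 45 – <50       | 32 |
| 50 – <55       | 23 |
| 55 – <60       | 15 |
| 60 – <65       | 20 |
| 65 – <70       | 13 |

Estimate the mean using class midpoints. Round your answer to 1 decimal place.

Midpoints: 42.5, 47.5, 52.5, 57.5, 62.5, 67.5
Σfm = 29×42.5 + 32×47.5 + 23×52.5 + 15×57.5 + 20×62.5 + 13×67.5 = 6950
n = Σf = 132
Mean = 6950 / 132 = 52.6515

52.7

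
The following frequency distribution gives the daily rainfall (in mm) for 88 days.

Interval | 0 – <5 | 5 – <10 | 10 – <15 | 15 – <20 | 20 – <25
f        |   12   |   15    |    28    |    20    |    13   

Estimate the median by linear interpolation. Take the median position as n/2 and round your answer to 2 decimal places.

Cumulative frequencies: 12, 27, 55, 75, 88
n = 88; position = n/2 = 44.
This falls in the class 10 – <15: L = 10, F = 27, f = 28, h = 5.
Median ≈ 10 + ((44 − 27) / 28) × 5 = 13.0357

13.04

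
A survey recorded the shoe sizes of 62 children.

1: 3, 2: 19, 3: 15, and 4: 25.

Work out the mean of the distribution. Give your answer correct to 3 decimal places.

3.000

Values: 1, 2, 3, 4
Σfx = 3×1 + 19×2 + 15×3 + 25×4 = 186
n = Σf = 62
Mean = 186 / 62 = 3.0000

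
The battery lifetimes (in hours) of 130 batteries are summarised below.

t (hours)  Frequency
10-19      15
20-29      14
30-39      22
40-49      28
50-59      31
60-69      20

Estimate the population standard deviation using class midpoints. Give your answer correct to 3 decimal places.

Midpoints: 14.5, 24.5, 34.5, 44.5, 54.5, 64.5
n = 130, Σfm = 5545, mean = 42.6538
Σfm² = 268472.5
Σf(m − x̄)² = Σfm² − (Σfm)²/n = 268472.5 − 5545²/130 = 31956.9231
Population variance = 31956.9231 / 130 = 245.8225
Standard deviation = √245.8225 = 15.6787

15.679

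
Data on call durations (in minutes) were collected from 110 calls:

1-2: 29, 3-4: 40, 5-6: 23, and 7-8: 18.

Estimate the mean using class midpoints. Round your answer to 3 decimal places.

Midpoints: 1.5, 3.5, 5.5, 7.5
Σfm = 29×1.5 + 40×3.5 + 23×5.5 + 18×7.5 = 445
n = Σf = 110
Mean = 445 / 110 = 4.0455

4.045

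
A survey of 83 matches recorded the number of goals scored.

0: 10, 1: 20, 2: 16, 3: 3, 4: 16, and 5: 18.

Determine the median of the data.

2

Cumulative frequencies: 10, 30, 46, 49, 65, 83
n = 83, so the median is the value in position (n+1)/2 = 42.
Position 42 falls at value 2.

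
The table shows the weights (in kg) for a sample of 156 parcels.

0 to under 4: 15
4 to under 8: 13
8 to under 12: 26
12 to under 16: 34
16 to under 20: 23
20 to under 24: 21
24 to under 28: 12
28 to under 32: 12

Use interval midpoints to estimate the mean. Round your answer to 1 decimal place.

Midpoints: 2, 6, 10, 14, 18, 22, 26, 30
Σfm = 15×2 + 13×6 + 26×10 + 34×14 + 23×18 + 21×22 + 12×26 + 12×30 = 2392
n = Σf = 156
Mean = 2392 / 156 = 15.3333

15.3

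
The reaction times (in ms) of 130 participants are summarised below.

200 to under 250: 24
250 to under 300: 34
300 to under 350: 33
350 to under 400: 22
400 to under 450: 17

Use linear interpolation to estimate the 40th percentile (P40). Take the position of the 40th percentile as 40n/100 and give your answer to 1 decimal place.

291.2

Cumulative frequencies: 24, 58, 91, 113, 130
n = 130; position = 40n/100 = 52.
This falls in the class 250 to under 300: L = 250, F = 24, f = 34, h = 50.
40th percentile ≈ 250 + ((52 − 24) / 34) × 50 = 291.1765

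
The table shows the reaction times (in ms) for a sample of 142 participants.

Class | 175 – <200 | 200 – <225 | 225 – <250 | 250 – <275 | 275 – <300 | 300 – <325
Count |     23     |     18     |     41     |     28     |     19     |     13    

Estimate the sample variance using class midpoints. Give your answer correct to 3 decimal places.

Midpoints: 187.5, 212.5, 237.5, 262.5, 287.5, 312.5
n = 142, Σfm = 34750, mean = 244.7183
Σfm² = 8703437.5
Σf(m − x̄)² = Σfm² − (Σfm)²/n = 8703437.5 − 34750²/142 = 199476.2324
Sample variance = 199476.2324 / 141 = 1414.7251

1414.725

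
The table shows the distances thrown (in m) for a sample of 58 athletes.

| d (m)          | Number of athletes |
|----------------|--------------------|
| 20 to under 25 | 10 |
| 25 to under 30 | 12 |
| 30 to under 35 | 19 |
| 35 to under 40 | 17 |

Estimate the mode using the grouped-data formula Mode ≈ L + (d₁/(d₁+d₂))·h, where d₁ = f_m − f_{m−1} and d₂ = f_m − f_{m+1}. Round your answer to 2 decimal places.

33.89

Modal class: 30 to under 35 (highest frequency 19).
d₁ = 19 − 12 = 7, d₂ = 19 − 17 = 2
Mode ≈ 30 + (7/(7+2)) × 5 = 30 + 3.8889 = 33.8889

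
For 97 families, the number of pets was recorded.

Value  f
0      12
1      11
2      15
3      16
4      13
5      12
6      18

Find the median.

3

Cumulative frequencies: 12, 23, 38, 54, 67, 79, 97
n = 97, so the median is the value in position (n+1)/2 = 49.
Position 49 falls at value 3.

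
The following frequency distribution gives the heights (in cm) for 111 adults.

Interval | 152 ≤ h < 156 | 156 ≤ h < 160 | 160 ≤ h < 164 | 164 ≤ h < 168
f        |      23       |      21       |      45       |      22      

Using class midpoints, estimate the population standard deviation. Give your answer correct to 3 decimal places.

Midpoints: 154, 158, 162, 166
n = 111, Σfm = 17802, mean = 160.3784
Σfm² = 2856924
Σf(m − x̄)² = Σfm² − (Σfm)²/n = 2856924 − 17802²/111 = 1868.1081
Population variance = 1868.1081 / 111 = 16.8298
Standard deviation = √16.8298 = 4.1024

4.102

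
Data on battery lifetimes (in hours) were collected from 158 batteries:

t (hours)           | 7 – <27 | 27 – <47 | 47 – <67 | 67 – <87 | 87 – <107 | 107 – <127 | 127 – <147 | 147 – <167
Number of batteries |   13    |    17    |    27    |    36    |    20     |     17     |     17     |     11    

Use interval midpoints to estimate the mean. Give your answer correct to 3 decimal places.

Midpoints: 17, 37, 57, 77, 97, 117, 137, 157
Σfm = 13×17 + 17×37 + 27×57 + 36×77 + 20×97 + 17×117 + 17×137 + 11×157 = 13146
n = Σf = 158
Mean = 13146 / 158 = 83.2025

83.203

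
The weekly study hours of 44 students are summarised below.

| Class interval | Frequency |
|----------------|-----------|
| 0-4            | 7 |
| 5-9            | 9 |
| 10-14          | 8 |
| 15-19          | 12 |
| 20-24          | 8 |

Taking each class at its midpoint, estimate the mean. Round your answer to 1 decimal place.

12.6

Midpoints: 2, 7, 12, 17, 22
Σfm = 7×2 + 9×7 + 8×12 + 12×17 + 8×22 = 553
n = Σf = 44
Mean = 553 / 44 = 12.5682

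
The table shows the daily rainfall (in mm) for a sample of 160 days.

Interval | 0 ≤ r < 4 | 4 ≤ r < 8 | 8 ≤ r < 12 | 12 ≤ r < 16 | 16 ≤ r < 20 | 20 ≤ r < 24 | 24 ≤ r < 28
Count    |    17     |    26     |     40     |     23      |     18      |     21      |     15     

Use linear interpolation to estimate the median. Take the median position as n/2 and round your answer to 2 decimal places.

Cumulative frequencies: 17, 43, 83, 106, 124, 145, 160
n = 160; position = n/2 = 80.
This falls in the class 8 ≤ r < 12: L = 8, F = 43, f = 40, h = 4.
Median ≈ 8 + ((80 − 43) / 40) × 4 = 11.7000

11.70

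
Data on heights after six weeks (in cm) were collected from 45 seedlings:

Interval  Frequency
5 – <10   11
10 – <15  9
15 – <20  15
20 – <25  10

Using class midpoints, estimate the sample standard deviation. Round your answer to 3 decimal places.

5.498

Midpoints: 7.5, 12.5, 17.5, 22.5
n = 45, Σfm = 682.5, mean = 15.1667
Σfm² = 11681.25
Σf(m − x̄)² = Σfm² − (Σfm)²/n = 11681.25 − 682.5²/45 = 1330.0000
Sample variance = 1330.0000 / 44 = 30.2273
Standard deviation = √30.2273 = 5.4979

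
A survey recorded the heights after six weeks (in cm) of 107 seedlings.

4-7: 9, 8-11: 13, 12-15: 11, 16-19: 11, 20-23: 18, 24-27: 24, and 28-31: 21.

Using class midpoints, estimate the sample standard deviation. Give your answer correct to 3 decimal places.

7.843

Midpoints: 5.5, 9.5, 13.5, 17.5, 21.5, 25.5, 29.5
n = 107, Σfm = 2132.5, mean = 19.9299
Σfm² = 49020.75
Σf(m − x̄)² = Σfm² − (Σfm)²/n = 49020.75 − 2132.5²/107 = 6520.2243
Sample variance = 6520.2243 / 106 = 61.5115
Standard deviation = √61.5115 = 7.8429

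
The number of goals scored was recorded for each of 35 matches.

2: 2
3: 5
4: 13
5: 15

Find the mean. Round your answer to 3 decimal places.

4.171

Values: 2, 3, 4, 5
Σfx = 2×2 + 5×3 + 13×4 + 15×5 = 146
n = Σf = 35
Mean = 146 / 35 = 4.1714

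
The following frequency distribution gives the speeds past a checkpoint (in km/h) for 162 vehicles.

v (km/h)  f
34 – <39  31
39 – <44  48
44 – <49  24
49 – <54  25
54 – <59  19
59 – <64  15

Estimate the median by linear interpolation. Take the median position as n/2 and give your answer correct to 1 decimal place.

44.4

Cumulative frequencies: 31, 79, 103, 128, 147, 162
n = 162; position = n/2 = 81.
This falls in the class 44 – <49: L = 44, F = 79, f = 24, h = 5.
Median ≈ 44 + ((81 − 79) / 24) × 5 = 44.4167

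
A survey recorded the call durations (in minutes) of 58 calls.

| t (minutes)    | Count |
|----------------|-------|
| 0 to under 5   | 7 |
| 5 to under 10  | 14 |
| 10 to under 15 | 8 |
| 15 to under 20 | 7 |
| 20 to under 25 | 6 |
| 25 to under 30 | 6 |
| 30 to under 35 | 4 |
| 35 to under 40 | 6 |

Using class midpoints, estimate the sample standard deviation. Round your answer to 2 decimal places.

Midpoints: 2.5, 7.5, 12.5, 17.5, 22.5, 27.5, 32.5, 37.5
n = 58, Σfm = 1000, mean = 17.2414
Σfm² = 24462.5
Σf(m − x̄)² = Σfm² − (Σfm)²/n = 24462.5 − 1000²/58 = 7221.1207
Sample variance = 7221.1207 / 57 = 126.6863
Standard deviation = √126.6863 = 11.2555

11.26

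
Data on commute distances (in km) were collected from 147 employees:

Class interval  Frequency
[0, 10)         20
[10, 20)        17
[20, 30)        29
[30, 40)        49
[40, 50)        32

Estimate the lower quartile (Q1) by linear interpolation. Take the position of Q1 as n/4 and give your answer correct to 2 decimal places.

Cumulative frequencies: 20, 37, 66, 115, 147
n = 147; position = n/4 = 36.75.
This falls in the class [10, 20): L = 10, F = 20, f = 17, h = 10.
Lower quartile ≈ 10 + ((36.75 − 20) / 17) × 10 = 19.8529

19.85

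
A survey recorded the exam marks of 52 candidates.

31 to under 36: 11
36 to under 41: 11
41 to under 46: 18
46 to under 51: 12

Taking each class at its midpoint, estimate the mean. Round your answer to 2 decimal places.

Midpoints: 33.5, 38.5, 43.5, 48.5
Σfm = 11×33.5 + 11×38.5 + 18×43.5 + 12×48.5 = 2157
n = Σf = 52
Mean = 2157 / 52 = 41.4808

41.48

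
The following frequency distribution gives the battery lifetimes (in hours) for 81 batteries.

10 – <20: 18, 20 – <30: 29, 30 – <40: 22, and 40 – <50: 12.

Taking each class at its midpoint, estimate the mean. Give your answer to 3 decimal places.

28.457

Midpoints: 15, 25, 35, 45
Σfm = 18×15 + 29×25 + 22×35 + 12×45 = 2305
n = Σf = 81
Mean = 2305 / 81 = 28.4568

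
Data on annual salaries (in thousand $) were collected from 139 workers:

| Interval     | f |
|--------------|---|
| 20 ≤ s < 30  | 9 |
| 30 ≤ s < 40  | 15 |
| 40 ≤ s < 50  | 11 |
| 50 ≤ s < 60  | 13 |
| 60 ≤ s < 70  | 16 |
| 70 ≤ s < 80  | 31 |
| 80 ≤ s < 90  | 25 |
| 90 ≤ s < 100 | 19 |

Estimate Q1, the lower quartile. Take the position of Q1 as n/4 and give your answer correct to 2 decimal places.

Cumulative frequencies: 9, 24, 35, 48, 64, 95, 120, 139
n = 139; position = n/4 = 34.75.
This falls in the class 40 ≤ s < 50: L = 40, F = 24, f = 11, h = 10.
Lower quartile ≈ 40 + ((34.75 − 24) / 11) × 10 = 49.7727

49.77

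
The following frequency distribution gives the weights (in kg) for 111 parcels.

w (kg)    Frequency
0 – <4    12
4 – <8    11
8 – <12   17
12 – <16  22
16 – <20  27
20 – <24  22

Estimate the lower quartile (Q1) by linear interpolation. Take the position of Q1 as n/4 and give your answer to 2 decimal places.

Cumulative frequencies: 12, 23, 40, 62, 89, 111
n = 111; position = n/4 = 27.75.
This falls in the class 8 – <12: L = 8, F = 23, f = 17, h = 4.
Lower quartile ≈ 8 + ((27.75 − 23) / 17) × 4 = 9.1176

9.12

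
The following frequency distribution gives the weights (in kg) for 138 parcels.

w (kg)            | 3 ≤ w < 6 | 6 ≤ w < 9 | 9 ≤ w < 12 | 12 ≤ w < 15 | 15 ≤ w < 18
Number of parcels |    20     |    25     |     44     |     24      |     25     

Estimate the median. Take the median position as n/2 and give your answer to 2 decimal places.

Cumulative frequencies: 20, 45, 89, 113, 138
n = 138; position = n/2 = 69.
This falls in the class 9 ≤ w < 12: L = 9, F = 45, f = 44, h = 3.
Median ≈ 9 + ((69 − 45) / 44) × 3 = 10.6364

10.64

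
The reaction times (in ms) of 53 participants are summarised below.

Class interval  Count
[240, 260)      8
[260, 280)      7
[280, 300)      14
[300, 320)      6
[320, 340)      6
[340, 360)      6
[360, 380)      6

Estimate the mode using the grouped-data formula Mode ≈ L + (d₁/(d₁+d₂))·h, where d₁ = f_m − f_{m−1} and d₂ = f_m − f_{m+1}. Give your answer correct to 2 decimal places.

Modal class: [280, 300) (highest frequency 14).
d₁ = 14 − 7 = 7, d₂ = 14 − 6 = 8
Mode ≈ 280 + (7/(7+8)) × 20 = 280 + 9.3333 = 289.3333

289.33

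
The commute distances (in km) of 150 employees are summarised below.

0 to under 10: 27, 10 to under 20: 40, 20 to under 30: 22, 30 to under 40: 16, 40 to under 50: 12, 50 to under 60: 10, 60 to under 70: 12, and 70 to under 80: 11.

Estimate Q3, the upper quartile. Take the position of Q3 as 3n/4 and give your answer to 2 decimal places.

Cumulative frequencies: 27, 67, 89, 105, 117, 127, 139, 150
n = 150; position = 3n/4 = 112.5.
This falls in the class 40 to under 50: L = 40, F = 105, f = 12, h = 10.
Upper quartile ≈ 40 + ((112.5 − 105) / 12) × 10 = 46.2500

46.25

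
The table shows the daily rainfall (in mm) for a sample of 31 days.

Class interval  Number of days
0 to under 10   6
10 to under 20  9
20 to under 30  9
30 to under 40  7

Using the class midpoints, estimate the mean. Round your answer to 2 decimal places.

Midpoints: 5, 15, 25, 35
Σfm = 6×5 + 9×15 + 9×25 + 7×35 = 635
n = Σf = 31
Mean = 635 / 31 = 20.4839

20.48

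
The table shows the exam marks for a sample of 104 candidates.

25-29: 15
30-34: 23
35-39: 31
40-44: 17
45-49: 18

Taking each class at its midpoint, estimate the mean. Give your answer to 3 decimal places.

Midpoints: 27, 32, 37, 42, 47
Σfm = 15×27 + 23×32 + 31×37 + 17×42 + 18×47 = 3848
n = Σf = 104
Mean = 3848 / 104 = 37.0000

37.000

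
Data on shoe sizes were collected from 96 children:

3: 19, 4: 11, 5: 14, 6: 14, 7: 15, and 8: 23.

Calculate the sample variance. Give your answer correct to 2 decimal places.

3.42

Values: 3, 4, 5, 6, 7, 8
n = 96, Σfx = 544, mean = 5.6667
Σfx² = 3408
Σf(x − x̄)² = Σfx² − (Σfx)²/n = 3408 − 544²/96 = 325.3333
Sample variance = 325.3333 / 95 = 3.4246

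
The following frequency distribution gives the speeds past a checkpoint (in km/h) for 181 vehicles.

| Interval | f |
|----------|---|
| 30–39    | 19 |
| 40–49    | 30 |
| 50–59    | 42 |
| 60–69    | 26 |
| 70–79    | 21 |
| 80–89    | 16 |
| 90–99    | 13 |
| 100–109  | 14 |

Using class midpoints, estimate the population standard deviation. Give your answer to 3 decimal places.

20.469

Midpoints: 34.5, 44.5, 54.5, 64.5, 74.5, 84.5, 94.5, 104.5
n = 181, Σfm = 11564.5, mean = 63.8923
Σfm² = 814715.25
Σf(m − x̄)² = Σfm² − (Σfm)²/n = 814715.25 − 11564.5²/181 = 75833.1492
Population variance = 75833.1492 / 181 = 418.9677
Standard deviation = √418.9677 = 20.4687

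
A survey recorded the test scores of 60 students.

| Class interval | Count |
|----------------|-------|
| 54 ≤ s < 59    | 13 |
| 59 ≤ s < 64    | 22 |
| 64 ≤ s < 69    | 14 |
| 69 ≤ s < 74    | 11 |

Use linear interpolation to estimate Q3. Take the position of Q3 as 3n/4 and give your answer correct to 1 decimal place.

Cumulative frequencies: 13, 35, 49, 60
n = 60; position = 3n/4 = 45.
This falls in the class 64 ≤ s < 69: L = 64, F = 35, f = 14, h = 5.
Upper quartile ≈ 64 + ((45 − 35) / 14) × 5 = 67.5714

67.6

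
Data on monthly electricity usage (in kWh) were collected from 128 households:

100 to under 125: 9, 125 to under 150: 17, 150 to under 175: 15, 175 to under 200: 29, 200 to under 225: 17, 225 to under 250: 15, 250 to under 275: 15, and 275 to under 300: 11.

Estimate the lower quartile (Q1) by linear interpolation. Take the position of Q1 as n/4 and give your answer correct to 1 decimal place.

Cumulative frequencies: 9, 26, 41, 70, 87, 102, 117, 128
n = 128; position = n/4 = 32.
This falls in the class 150 to under 175: L = 150, F = 26, f = 15, h = 25.
Lower quartile ≈ 150 + ((32 − 26) / 15) × 25 = 160.0000

160.0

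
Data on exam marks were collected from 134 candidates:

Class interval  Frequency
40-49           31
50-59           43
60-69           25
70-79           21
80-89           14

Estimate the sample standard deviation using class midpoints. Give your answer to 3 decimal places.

12.879

Midpoints: 44.5, 54.5, 64.5, 74.5, 84.5
n = 134, Σfm = 8083, mean = 60.3209
Σfm² = 509633.5
Σf(m − x̄)² = Σfm² − (Σfm)²/n = 509633.5 − 8083²/134 = 22059.7015
Sample variance = 22059.7015 / 133 = 165.8624
Standard deviation = √165.8624 = 12.8788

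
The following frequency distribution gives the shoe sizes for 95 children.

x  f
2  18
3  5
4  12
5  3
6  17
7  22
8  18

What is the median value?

6

Cumulative frequencies: 18, 23, 35, 38, 55, 77, 95
n = 95, so the median is the value in position (n+1)/2 = 48.
Position 48 falls at value 6.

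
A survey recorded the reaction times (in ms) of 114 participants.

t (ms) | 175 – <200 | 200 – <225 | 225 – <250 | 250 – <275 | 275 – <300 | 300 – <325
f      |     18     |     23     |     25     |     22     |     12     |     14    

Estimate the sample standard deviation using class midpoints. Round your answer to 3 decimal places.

Midpoints: 187.5, 212.5, 237.5, 262.5, 287.5, 312.5
n = 114, Σfm = 27800, mean = 243.8596
Σfm² = 6956562.5
Σf(m − x̄)² = Σfm² − (Σfm)²/n = 6956562.5 − 27800²/114 = 177264.2544
Sample variance = 177264.2544 / 113 = 1568.7102
Standard deviation = √1568.7102 = 39.6069

39.607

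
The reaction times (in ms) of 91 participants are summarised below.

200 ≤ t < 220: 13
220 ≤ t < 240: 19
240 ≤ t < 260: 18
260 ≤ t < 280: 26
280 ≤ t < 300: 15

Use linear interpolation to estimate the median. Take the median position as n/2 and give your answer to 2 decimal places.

255.00

Cumulative frequencies: 13, 32, 50, 76, 91
n = 91; position = n/2 = 45.5.
This falls in the class 240 ≤ t < 260: L = 240, F = 32, f = 18, h = 20.
Median ≈ 240 + ((45.5 − 32) / 18) × 20 = 255.0000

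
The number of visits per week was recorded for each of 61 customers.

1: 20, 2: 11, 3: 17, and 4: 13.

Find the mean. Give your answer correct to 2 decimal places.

Values: 1, 2, 3, 4
Σfx = 20×1 + 11×2 + 17×3 + 13×4 = 145
n = Σf = 61
Mean = 145 / 61 = 2.3770

2.38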